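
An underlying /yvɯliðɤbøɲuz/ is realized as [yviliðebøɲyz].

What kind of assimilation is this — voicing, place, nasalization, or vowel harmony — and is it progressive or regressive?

vowel harmony, progressive

/ɯ/→[i] /ɤ/→[e] /u/→[y].
Vowels agree with the first vowel, so the harmony is progressive.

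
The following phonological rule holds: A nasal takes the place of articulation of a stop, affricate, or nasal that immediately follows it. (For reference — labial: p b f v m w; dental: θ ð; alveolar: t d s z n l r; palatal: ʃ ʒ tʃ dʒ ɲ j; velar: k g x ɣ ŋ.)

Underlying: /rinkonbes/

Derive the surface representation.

/n/ before /k/ (velar) → [ŋ]
/n/ before /b/ (labial) → [m]

[riŋkombes]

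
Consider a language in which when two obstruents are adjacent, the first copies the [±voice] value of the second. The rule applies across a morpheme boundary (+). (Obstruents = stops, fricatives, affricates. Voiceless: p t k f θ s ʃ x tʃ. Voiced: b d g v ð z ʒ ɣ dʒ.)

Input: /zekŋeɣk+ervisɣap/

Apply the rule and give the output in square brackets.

/ɣ/ before /k/ (voiceless) → [x]
/s/ before /ɣ/ (voiced) → [z]

[zekŋexk+ervizɣap]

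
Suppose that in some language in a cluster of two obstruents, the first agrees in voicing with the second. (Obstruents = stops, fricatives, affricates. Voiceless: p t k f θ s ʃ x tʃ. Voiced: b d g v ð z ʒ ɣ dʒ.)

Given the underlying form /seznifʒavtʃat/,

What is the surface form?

[seznivʒaftʃat]

/f/ before /ʒ/ (voiced) → [v]
/v/ before /tʃ/ (voiceless) → [f]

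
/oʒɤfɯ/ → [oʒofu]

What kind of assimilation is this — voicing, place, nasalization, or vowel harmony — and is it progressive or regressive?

vowel harmony, progressive

/ɤ/→[o] /ɯ/→[u].
Vowels agree with the first vowel, so the harmony is progressive.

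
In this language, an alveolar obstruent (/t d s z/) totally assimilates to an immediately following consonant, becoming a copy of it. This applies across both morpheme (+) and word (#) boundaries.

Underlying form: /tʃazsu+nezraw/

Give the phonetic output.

[tʃassu+nerraw]

/z/ before /s/ → [s] (total assimilation)
/z/ before /r/ → [r] (total assimilation)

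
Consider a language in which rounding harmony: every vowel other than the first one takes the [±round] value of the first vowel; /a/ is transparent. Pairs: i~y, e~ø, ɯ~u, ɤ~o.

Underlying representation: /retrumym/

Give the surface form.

/u/ harmonizes with /e/ ([-round]) → [ɯ]
/y/ harmonizes with /e/ ([-round]) → [i]

[retrɯmim]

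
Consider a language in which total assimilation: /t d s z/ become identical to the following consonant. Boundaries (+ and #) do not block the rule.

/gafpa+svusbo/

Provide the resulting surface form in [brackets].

[gafpa+vvubbo]

/s/ before /v/ → [v] (total assimilation)
/s/ before /b/ → [b] (total assimilation)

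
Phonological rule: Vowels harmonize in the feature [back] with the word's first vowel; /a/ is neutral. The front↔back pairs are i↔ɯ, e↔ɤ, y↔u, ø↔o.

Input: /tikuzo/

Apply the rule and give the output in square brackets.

[tikyzø]

/u/ harmonizes with /i/ ([-back]) → [y]
/o/ harmonizes with /i/ ([-back]) → [ø]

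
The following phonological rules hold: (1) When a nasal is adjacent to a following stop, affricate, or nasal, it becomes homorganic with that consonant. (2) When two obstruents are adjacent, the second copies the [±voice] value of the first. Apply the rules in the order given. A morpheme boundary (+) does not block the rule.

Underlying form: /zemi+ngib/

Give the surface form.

[zemi+ŋgib]

Rule 1: /n/ before /g/ (velar) → [ŋ]
After rule 1: zemi+ŋgib
Rule 2: no segment meets the rule's conditions; no change.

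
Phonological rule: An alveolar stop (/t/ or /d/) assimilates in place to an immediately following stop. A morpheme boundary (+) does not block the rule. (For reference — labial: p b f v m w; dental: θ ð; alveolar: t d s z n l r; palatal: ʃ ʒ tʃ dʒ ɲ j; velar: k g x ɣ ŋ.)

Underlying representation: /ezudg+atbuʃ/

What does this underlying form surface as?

/d/ before /g/ (velar) → [g]
/t/ before /b/ (labial) → [p]

[ezugg+apbuʃ]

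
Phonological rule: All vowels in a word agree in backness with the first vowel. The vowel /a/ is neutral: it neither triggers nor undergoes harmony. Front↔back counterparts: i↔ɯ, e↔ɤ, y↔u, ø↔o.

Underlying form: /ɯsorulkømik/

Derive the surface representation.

[ɯsorulkomɯk]

/ø/ harmonizes with /ɯ/ ([+back]) → [o]
/i/ harmonizes with /ɯ/ ([+back]) → [ɯ]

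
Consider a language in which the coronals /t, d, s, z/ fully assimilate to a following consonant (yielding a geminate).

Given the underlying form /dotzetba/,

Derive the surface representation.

/t/ before /z/ → [z] (total assimilation)
/t/ before /b/ → [b] (total assimilation)

[dozzebba]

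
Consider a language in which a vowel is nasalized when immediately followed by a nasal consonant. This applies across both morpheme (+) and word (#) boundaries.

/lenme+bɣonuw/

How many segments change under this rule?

2

/e/ before nasal /n/ → [ẽ]
/o/ before nasal /n/ → [õ]
2 segments change.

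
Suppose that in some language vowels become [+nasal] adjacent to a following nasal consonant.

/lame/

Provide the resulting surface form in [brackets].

/a/ before nasal /m/ → [ã]

[lãme]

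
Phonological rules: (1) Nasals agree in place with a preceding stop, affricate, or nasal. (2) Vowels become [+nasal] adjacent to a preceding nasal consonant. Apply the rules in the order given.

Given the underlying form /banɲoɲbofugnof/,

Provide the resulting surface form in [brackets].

[bannõɲbofugŋõf]

Rule 1: /ɲ/ after /n/ (alveolar) → [n]
Rule 1: /n/ after /g/ (velar) → [ŋ]
After rule 1: bannoɲbofugŋof
Rule 2: /o/ after nasal /n/ → [õ]
Rule 2: /o/ after nasal /ŋ/ → [õ]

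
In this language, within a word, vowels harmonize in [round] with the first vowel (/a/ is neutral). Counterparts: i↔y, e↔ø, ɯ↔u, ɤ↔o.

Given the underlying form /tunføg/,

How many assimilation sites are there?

No segment meets the rule's conditions.

0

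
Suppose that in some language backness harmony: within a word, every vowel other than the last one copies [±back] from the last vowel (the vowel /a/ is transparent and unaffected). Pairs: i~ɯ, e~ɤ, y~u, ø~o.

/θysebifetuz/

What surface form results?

[θusɤbɯfɤtuz]

/y/ harmonizes with /u/ ([+back]) → [u]
/e/ harmonizes with /u/ ([+back]) → [ɤ]
/i/ harmonizes with /u/ ([+back]) → [ɯ]
/e/ harmonizes with /u/ ([+back]) → [ɤ]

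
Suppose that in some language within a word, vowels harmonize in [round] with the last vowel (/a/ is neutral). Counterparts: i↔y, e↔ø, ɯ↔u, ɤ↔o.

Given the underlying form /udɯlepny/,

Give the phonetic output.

/ɯ/ harmonizes with /y/ ([+round]) → [u]
/e/ harmonizes with /y/ ([+round]) → [ø]

[uduløpny]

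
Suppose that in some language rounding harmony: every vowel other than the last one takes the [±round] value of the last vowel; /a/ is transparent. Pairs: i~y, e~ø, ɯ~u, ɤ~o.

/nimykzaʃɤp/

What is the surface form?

/y/ harmonizes with /ɤ/ ([-round]) → [i]

[nimikzaʃɤp]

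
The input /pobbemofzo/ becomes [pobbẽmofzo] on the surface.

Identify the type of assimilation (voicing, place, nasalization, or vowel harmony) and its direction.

nasalization, regressive

/e/→[ẽ].
Each target copies a feature from the following segment, so the direction is regressive.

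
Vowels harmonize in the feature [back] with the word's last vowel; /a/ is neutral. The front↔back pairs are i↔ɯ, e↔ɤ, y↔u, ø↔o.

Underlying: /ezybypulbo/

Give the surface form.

[ɤzubupulbo]

/e/ harmonizes with /o/ ([+back]) → [ɤ]
/y/ harmonizes with /o/ ([+back]) → [u]
/y/ harmonizes with /o/ ([+back]) → [u]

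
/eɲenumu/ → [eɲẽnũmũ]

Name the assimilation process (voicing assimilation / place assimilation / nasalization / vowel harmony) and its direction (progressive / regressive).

/e/→[ẽ] /u/→[ũ] /u/→[ũ].
Each target copies a feature from the preceding segment, so the direction is progressive.

nasalization, progressive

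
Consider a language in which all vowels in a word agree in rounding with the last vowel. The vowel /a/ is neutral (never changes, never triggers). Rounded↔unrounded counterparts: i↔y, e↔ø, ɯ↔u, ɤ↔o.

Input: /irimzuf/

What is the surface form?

[yrymzuf]

/i/ harmonizes with /u/ ([+round]) → [y]
/i/ harmonizes with /u/ ([+round]) → [y]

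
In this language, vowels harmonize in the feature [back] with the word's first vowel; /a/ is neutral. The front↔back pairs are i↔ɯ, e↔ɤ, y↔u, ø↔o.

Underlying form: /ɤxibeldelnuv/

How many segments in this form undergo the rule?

3

/i/ harmonizes with /ɤ/ ([+back]) → [ɯ]
/e/ harmonizes with /ɤ/ ([+back]) → [ɤ]
/e/ harmonizes with /ɤ/ ([+back]) → [ɤ]
3 segments change.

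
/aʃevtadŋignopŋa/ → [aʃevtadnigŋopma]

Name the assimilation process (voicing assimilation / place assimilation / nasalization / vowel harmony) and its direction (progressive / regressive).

place assimilation, progressive

/ŋ/→[n] /n/→[ŋ] /ŋ/→[m].
Each target copies a feature from the preceding segment, so the direction is progressive.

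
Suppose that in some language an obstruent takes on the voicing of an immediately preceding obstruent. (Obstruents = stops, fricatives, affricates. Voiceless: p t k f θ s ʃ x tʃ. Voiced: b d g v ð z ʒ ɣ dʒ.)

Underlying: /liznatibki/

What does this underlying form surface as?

[liznatibgi]

/k/ after /b/ (voiced) → [g]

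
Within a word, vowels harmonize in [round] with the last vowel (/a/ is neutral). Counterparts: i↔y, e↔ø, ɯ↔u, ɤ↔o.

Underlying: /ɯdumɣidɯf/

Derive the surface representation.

/u/ harmonizes with /ɯ/ ([-round]) → [ɯ]

[ɯdɯmɣidɯf]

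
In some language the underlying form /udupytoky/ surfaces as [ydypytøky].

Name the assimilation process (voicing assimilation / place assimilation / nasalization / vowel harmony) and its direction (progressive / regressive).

/u/→[y] /u/→[y] /o/→[ø].
Vowels agree with the last vowel, so the harmony is regressive.

vowel harmony, regressive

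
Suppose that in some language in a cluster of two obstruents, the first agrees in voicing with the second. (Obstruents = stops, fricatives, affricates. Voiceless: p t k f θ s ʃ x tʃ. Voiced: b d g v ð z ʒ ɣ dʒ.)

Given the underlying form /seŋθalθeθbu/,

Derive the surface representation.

[seŋθalθeðbu]

/θ/ before /b/ (voiced) → [ð]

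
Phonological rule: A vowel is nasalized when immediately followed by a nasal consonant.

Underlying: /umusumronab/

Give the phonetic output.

[ũmusũmrõnab]

/u/ before nasal /m/ → [ũ]
/u/ before nasal /m/ → [ũ]
/o/ before nasal /n/ → [õ]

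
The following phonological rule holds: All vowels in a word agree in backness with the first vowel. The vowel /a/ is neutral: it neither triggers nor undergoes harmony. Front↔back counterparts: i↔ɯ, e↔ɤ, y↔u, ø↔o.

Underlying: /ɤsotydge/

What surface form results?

/y/ harmonizes with /ɤ/ ([+back]) → [u]
/e/ harmonizes with /ɤ/ ([+back]) → [ɤ]

[ɤsotudgɤ]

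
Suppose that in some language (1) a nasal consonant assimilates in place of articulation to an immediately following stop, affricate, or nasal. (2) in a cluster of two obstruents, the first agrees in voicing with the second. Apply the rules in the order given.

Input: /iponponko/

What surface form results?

Rule 1: /n/ before /p/ (labial) → [m]
Rule 1: /n/ before /k/ (velar) → [ŋ]
After rule 1: ipompoŋko
Rule 2: no segment meets the rule's conditions; no change.

[ipompoŋko]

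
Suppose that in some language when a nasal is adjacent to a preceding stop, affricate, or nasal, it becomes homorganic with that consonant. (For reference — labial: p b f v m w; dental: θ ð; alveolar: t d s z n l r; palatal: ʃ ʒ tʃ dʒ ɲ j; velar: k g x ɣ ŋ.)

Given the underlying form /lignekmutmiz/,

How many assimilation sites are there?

/n/ after /g/ (velar) → [ŋ]
/m/ after /k/ (velar) → [ŋ]
/m/ after /t/ (alveolar) → [n]
3 segments change.

3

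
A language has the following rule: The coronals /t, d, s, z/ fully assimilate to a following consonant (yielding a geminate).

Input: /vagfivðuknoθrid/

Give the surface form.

no segment meets the rule's conditions; no change.

[vagfivðuknoθrid]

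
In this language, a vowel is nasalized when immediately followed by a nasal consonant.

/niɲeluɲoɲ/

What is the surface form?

[nĩɲelũɲõɲ]

/i/ before nasal /ɲ/ → [ĩ]
/u/ before nasal /ɲ/ → [ũ]
/o/ before nasal /ɲ/ → [õ]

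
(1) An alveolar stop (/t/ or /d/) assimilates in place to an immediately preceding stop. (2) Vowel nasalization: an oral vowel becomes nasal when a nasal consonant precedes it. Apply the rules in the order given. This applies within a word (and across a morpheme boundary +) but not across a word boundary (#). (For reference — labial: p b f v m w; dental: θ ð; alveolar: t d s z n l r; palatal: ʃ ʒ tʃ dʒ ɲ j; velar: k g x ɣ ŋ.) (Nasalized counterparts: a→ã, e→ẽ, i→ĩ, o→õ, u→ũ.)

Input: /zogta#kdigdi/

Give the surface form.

[zogka#kgiggi]

Rule 1: /t/ after /g/ (velar) → [k]
Rule 1: /d/ after /k/ (velar) → [g]
Rule 1: /d/ after /g/ (velar) → [g]
After rule 1: zogka#kgiggi
Rule 2: no segment meets the rule's conditions; no change.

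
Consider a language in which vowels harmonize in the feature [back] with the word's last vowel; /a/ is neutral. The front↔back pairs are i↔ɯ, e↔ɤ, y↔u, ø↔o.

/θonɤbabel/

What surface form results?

/o/ harmonizes with /e/ ([-back]) → [ø]
/ɤ/ harmonizes with /e/ ([-back]) → [e]

[θønebabel]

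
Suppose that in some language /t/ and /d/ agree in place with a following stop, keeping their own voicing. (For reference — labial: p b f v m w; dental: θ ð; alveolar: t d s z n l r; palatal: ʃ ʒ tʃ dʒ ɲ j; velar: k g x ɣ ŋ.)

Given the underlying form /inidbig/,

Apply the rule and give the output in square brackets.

[inibbig]

/d/ before /b/ (labial) → [b]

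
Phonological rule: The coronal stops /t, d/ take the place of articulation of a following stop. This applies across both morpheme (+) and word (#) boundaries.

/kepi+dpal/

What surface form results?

[kepi+bpal]

/d/ before /p/ (labial) → [b]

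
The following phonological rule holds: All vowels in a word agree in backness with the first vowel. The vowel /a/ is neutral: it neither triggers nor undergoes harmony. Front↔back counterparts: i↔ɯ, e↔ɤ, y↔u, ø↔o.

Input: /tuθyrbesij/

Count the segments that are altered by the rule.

/y/ harmonizes with /u/ ([+back]) → [u]
/e/ harmonizes with /u/ ([+back]) → [ɤ]
/i/ harmonizes with /u/ ([+back]) → [ɯ]
3 segments change.

3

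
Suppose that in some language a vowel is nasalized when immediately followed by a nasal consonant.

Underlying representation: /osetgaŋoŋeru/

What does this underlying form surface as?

/a/ before nasal /ŋ/ → [ã]
/o/ before nasal /ŋ/ → [õ]

[osetgãŋõŋeru]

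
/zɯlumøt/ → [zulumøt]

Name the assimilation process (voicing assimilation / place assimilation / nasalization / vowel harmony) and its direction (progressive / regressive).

vowel harmony, regressive

/ɯ/→[u].
Vowels agree with the last vowel, so the harmony is regressive.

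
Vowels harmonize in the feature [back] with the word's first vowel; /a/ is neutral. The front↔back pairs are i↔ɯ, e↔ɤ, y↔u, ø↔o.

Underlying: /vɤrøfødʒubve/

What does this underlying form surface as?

/ø/ harmonizes with /ɤ/ ([+back]) → [o]
/ø/ harmonizes with /ɤ/ ([+back]) → [o]
/e/ harmonizes with /ɤ/ ([+back]) → [ɤ]

[vɤrofodʒubvɤ]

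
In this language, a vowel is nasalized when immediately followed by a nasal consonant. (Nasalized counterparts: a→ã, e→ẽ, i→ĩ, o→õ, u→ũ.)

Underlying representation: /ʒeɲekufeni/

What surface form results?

[ʒẽɲekufẽni]

/e/ before nasal /ɲ/ → [ẽ]
/e/ before nasal /n/ → [ẽ]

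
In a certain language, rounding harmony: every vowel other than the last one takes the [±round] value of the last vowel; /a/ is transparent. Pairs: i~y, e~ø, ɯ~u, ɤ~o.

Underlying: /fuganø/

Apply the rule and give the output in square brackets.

[fuganø]

no segment meets the rule's conditions; no change.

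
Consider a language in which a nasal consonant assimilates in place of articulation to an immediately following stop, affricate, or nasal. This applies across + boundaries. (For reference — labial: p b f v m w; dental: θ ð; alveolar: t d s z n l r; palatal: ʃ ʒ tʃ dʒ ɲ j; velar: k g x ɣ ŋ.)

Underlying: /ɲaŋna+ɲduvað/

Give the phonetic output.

[ɲanna+nduvað]

/ŋ/ before /n/ (alveolar) → [n]
/ɲ/ before /d/ (alveolar) → [n]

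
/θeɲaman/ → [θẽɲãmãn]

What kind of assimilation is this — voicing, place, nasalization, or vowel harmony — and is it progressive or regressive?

nasalization, regressive

/e/→[ẽ] /a/→[ã] /a/→[ã].
Each target copies a feature from the following segment, so the direction is regressive.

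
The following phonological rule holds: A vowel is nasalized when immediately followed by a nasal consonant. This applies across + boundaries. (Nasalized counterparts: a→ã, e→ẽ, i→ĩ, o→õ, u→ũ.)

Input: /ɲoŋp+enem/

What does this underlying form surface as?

[ɲõŋp+ẽnẽm]

/o/ before nasal /ŋ/ → [õ]
/e/ before nasal /n/ → [ẽ]
/e/ before nasal /m/ → [ẽ]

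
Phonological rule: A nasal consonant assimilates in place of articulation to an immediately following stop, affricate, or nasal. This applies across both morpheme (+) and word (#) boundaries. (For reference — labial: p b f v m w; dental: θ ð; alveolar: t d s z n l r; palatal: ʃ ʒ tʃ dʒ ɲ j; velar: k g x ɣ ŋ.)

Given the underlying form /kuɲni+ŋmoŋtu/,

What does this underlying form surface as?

[kunni+mmontu]

/ɲ/ before /n/ (alveolar) → [n]
/ŋ/ before /m/ (labial) → [m]
/ŋ/ before /t/ (alveolar) → [n]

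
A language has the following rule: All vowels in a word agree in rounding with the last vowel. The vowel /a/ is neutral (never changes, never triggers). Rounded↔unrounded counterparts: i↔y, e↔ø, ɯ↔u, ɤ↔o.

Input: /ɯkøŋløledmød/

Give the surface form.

/ɯ/ harmonizes with /ø/ ([+round]) → [u]
/e/ harmonizes with /ø/ ([+round]) → [ø]

[ukøŋlølødmød]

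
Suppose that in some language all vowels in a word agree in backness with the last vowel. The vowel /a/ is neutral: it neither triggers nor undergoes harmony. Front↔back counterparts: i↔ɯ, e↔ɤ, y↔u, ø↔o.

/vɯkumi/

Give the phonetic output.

[vikymi]

/ɯ/ harmonizes with /i/ ([-back]) → [i]
/u/ harmonizes with /i/ ([-back]) → [y]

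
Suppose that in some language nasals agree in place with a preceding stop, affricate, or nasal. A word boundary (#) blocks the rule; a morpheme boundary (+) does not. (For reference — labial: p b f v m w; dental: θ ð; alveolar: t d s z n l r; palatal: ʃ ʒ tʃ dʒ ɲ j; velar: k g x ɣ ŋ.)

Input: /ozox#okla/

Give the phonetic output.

no segment meets the rule's conditions; no change.

[ozox#okla]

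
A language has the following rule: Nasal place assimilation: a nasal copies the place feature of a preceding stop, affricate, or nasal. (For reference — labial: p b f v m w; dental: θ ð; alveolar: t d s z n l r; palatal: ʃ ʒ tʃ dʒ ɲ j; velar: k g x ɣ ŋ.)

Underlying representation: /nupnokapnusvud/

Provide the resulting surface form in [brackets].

[nupmokapmusvud]

/n/ after /p/ (labial) → [m]
/n/ after /p/ (labial) → [m]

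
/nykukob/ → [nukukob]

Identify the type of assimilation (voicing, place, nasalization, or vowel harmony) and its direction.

/y/→[u].
Vowels agree with the last vowel, so the harmony is regressive.

vowel harmony, regressive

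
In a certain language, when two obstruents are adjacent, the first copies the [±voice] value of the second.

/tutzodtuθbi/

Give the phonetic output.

/t/ before /z/ (voiced) → [d]
/d/ before /t/ (voiceless) → [t]
/θ/ before /b/ (voiced) → [ð]

[tudzottuðbi]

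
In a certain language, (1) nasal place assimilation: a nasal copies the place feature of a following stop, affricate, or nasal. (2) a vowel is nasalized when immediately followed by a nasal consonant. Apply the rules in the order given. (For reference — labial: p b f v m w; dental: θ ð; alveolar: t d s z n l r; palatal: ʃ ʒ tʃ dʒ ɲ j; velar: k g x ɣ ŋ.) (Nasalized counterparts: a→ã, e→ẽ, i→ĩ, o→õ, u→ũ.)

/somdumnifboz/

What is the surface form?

Rule 1: /m/ before /d/ (alveolar) → [n]
Rule 1: /m/ before /n/ (alveolar) → [n]
After rule 1: sondunnifboz
Rule 2: /o/ before nasal /n/ → [õ]
Rule 2: /u/ before nasal /n/ → [ũ]

[sõndũnnifboz]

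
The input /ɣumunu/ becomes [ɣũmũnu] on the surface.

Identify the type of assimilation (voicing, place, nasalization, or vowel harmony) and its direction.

/u/→[ũ] /u/→[ũ].
Each target copies a feature from the following segment, so the direction is regressive.

nasalization, regressive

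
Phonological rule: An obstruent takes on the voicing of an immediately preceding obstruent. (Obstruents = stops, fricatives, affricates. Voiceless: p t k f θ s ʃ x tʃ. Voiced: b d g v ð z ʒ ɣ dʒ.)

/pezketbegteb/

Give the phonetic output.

/k/ after /z/ (voiced) → [g]
/b/ after /t/ (voiceless) → [p]
/t/ after /g/ (voiced) → [d]

[pezgetpegdeb]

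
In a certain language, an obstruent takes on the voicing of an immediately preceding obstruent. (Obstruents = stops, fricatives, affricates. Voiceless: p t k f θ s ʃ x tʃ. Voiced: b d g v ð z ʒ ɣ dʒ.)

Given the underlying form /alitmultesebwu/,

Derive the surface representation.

no segment meets the rule's conditions; no change.

[alitmultesebwu]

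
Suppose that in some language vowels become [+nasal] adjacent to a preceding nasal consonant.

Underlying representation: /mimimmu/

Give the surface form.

/i/ after nasal /m/ → [ĩ]
/i/ after nasal /m/ → [ĩ]
/u/ after nasal /m/ → [ũ]

[mĩmĩmmũ]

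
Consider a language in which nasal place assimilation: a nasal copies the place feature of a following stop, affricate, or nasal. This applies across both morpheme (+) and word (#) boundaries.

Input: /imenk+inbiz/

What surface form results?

[imeŋk+imbiz]

/n/ before /k/ (velar) → [ŋ]
/n/ before /b/ (labial) → [m]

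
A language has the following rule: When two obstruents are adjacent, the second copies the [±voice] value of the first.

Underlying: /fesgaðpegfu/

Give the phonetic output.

/g/ after /s/ (voiceless) → [k]
/p/ after /ð/ (voiced) → [b]
/f/ after /g/ (voiced) → [v]

[feskaðbegvu]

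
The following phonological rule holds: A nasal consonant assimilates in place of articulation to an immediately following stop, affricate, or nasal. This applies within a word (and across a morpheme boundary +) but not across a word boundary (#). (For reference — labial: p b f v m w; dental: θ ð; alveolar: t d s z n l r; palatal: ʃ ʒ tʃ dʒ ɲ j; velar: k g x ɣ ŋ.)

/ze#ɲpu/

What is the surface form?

/ɲ/ before /p/ (labial) → [m]

[ze#mpu]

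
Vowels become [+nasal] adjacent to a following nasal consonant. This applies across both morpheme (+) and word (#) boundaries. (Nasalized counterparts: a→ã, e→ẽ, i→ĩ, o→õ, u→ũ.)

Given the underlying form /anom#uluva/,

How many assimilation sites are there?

/a/ before nasal /n/ → [ã]
/o/ before nasal /m/ → [õ]
2 segments change.

2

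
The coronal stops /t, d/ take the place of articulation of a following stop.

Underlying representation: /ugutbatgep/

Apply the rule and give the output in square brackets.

[ugupbakgep]

/t/ before /b/ (labial) → [p]
/t/ before /g/ (velar) → [k]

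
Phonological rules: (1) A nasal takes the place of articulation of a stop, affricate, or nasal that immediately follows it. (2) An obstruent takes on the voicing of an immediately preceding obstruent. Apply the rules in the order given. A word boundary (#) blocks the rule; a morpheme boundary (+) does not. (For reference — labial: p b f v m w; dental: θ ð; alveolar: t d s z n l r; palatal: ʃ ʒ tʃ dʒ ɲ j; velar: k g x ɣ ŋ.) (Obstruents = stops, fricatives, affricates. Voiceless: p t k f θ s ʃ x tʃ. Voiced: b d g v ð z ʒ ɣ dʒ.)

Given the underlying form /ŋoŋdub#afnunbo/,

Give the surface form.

Rule 1: /ŋ/ before /d/ (alveolar) → [n]
Rule 1: /n/ before /b/ (labial) → [m]
After rule 1: ŋondub#afnumbo
Rule 2: no segment meets the rule's conditions; no change.

[ŋondub#afnumbo]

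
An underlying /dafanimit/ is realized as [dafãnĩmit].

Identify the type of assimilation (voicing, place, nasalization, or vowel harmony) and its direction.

nasalization, regressive

/a/→[ã] /i/→[ĩ].
Each target copies a feature from the following segment, so the direction is regressive.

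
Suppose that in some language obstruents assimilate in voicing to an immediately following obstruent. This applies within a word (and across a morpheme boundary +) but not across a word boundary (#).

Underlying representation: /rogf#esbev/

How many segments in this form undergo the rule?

2

/g/ before /f/ (voiceless) → [k]
/s/ before /b/ (voiced) → [z]
2 segments change.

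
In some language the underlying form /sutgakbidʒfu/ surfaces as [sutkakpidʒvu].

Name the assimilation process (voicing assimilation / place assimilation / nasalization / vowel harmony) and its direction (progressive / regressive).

voicing assimilation, progressive

/g/→[k] /b/→[p] /f/→[v].
Each target copies a feature from the preceding segment, so the direction is progressive.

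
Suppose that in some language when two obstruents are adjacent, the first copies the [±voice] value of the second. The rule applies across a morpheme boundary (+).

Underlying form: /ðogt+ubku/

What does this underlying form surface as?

/g/ before /t/ (voiceless) → [k]
/b/ before /k/ (voiceless) → [p]

[ðokt+upku]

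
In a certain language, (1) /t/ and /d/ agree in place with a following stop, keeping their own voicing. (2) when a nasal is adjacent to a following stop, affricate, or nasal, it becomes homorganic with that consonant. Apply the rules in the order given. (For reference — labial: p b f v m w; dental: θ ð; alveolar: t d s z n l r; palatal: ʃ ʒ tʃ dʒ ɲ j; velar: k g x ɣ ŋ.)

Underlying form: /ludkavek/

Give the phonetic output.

[lugkavek]

Rule 1: /d/ before /k/ (velar) → [g]
After rule 1: lugkavek
Rule 2: no segment meets the rule's conditions; no change.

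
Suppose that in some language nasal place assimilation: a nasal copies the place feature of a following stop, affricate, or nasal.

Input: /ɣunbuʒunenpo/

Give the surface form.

/n/ before /b/ (labial) → [m]
/n/ before /p/ (labial) → [m]

[ɣumbuʒunempo]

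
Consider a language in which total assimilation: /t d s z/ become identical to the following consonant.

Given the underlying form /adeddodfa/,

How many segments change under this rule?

1

/d/ before /f/ → [f] (total assimilation)
1 segment changes.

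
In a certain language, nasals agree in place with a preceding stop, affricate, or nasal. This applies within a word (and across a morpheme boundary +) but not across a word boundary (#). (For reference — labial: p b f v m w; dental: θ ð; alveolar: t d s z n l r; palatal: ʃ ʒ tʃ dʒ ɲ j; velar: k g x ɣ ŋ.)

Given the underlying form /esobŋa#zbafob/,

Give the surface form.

[esobma#zbafob]

/ŋ/ after /b/ (labial) → [m]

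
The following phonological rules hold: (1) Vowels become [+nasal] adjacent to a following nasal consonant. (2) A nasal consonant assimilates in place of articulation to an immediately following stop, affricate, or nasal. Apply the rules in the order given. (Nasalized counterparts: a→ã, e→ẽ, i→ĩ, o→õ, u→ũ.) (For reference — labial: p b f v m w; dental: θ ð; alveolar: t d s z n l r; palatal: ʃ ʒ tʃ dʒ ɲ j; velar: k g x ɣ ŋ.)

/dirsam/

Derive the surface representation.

Rule 1: /a/ before nasal /m/ → [ã]
After rule 1: dirsãm
Rule 2: no segment meets the rule's conditions; no change.

[dirsãm]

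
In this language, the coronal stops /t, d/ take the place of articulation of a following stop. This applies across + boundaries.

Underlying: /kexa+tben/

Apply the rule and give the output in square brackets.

[kexa+pben]

/t/ before /b/ (labial) → [p]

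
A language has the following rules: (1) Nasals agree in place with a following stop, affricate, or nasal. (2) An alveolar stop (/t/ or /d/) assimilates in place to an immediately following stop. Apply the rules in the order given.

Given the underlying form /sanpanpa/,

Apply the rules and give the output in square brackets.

Rule 1: /n/ before /p/ (labial) → [m]
Rule 1: /n/ before /p/ (labial) → [m]
After rule 1: sampampa
Rule 2: no segment meets the rule's conditions; no change.

[sampampa]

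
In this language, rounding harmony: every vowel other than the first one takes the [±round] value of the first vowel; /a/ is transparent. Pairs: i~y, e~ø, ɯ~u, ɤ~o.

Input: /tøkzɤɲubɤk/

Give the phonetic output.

/ɤ/ harmonizes with /ø/ ([+round]) → [o]
/ɤ/ harmonizes with /ø/ ([+round]) → [o]

[tøkzoɲubok]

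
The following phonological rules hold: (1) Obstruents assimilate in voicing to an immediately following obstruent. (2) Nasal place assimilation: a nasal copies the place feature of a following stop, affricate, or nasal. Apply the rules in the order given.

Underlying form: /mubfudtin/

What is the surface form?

[mupfuttin]

Rule 1: /b/ before /f/ (voiceless) → [p]
Rule 1: /d/ before /t/ (voiceless) → [t]
After rule 1: mupfuttin
Rule 2: no segment meets the rule's conditions; no change.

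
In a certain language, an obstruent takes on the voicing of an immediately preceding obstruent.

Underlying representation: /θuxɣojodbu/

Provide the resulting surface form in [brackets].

[θuxxojodbu]

/ɣ/ after /x/ (voiceless) → [x]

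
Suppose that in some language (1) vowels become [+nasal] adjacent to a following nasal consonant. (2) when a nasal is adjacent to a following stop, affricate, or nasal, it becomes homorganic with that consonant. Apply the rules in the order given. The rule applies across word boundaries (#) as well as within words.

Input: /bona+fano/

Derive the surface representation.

[bõna+fãno]

Rule 1: /o/ before nasal /n/ → [õ]
Rule 1: /a/ before nasal /n/ → [ã]
After rule 1: bõna+fãno
Rule 2: no segment meets the rule's conditions; no change.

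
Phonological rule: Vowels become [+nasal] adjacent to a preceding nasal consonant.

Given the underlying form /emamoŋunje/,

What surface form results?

/a/ after nasal /m/ → [ã]
/o/ after nasal /m/ → [õ]
/u/ after nasal /ŋ/ → [ũ]

[emãmõŋũnje]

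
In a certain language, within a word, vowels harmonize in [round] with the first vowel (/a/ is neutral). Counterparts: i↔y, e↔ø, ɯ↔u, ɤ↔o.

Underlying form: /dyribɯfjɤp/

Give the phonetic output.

[dyrybufjop]

/i/ harmonizes with /y/ ([+round]) → [y]
/ɯ/ harmonizes with /y/ ([+round]) → [u]
/ɤ/ harmonizes with /y/ ([+round]) → [o]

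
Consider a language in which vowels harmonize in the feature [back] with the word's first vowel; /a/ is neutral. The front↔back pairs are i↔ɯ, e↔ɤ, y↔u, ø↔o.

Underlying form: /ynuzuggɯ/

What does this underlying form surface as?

[ynyzyggi]

/u/ harmonizes with /y/ ([-back]) → [y]
/u/ harmonizes with /y/ ([-back]) → [y]
/ɯ/ harmonizes with /y/ ([-back]) → [i]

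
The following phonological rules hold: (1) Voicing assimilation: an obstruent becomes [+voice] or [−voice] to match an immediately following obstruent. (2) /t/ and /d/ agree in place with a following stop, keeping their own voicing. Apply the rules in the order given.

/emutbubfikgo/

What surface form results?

[emubbupfiggo]

Rule 1: /t/ before /b/ (voiced) → [d]
Rule 1: /b/ before /f/ (voiceless) → [p]
Rule 1: /k/ before /g/ (voiced) → [g]
After rule 1: emudbupfiggo
Rule 2: /d/ before /b/ (labial) → [b]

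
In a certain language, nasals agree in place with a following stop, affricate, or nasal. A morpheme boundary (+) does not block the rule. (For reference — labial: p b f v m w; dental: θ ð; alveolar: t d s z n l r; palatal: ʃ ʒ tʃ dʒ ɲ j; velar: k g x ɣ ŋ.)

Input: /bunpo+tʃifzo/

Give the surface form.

[bumpo+tʃifzo]

/n/ before /p/ (labial) → [m]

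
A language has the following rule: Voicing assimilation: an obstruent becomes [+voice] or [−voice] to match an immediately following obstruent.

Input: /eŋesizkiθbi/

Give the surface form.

/z/ before /k/ (voiceless) → [s]
/θ/ before /b/ (voiced) → [ð]

[eŋesiskiðbi]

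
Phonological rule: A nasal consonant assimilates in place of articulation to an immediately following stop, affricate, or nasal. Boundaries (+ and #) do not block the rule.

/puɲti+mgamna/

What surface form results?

[punti+ŋganna]

/ɲ/ before /t/ (alveolar) → [n]
/m/ before /g/ (velar) → [ŋ]
/m/ before /n/ (alveolar) → [n]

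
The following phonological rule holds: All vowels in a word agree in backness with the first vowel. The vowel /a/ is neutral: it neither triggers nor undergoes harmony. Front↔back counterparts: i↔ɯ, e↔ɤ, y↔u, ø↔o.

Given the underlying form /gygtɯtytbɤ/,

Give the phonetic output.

[gygtitytbe]

/ɯ/ harmonizes with /y/ ([-back]) → [i]
/ɤ/ harmonizes with /y/ ([-back]) → [e]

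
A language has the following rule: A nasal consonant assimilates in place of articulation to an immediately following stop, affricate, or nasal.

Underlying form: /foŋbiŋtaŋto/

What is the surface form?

[fombintanto]

/ŋ/ before /b/ (labial) → [m]
/ŋ/ before /t/ (alveolar) → [n]
/ŋ/ before /t/ (alveolar) → [n]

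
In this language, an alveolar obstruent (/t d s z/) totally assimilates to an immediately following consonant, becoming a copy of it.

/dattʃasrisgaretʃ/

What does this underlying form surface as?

[datʃtʃarriggaretʃ]

/t/ before /tʃ/ → [tʃ] (total assimilation)
/s/ before /r/ → [r] (total assimilation)
/s/ before /g/ → [g] (total assimilation)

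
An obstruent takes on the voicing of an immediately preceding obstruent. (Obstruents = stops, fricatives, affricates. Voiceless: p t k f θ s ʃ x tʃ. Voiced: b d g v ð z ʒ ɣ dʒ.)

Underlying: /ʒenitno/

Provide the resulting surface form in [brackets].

[ʒenitno]

no segment meets the rule's conditions; no change.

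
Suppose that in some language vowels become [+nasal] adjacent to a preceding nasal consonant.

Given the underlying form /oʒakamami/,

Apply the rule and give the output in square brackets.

[oʒakamãmĩ]

/a/ after nasal /m/ → [ã]
/i/ after nasal /m/ → [ĩ]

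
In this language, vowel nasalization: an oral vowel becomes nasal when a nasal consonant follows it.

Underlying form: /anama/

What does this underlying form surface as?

/a/ before nasal /n/ → [ã]
/a/ before nasal /m/ → [ã]

[ãnãma]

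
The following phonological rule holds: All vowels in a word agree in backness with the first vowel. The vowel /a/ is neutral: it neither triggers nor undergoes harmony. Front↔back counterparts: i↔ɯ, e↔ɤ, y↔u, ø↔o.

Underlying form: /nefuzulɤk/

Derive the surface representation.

/u/ harmonizes with /e/ ([-back]) → [y]
/u/ harmonizes with /e/ ([-back]) → [y]
/ɤ/ harmonizes with /e/ ([-back]) → [e]

[nefyzylek]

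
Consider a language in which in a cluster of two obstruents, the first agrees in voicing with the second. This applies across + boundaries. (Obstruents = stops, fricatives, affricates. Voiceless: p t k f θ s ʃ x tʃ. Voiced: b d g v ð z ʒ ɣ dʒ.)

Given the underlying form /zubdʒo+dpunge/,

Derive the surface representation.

/d/ before /p/ (voiceless) → [t]

[zubdʒo+tpunge]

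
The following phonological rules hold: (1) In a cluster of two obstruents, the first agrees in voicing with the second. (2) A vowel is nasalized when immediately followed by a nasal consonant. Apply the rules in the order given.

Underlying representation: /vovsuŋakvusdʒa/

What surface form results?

[vofsũŋagvuzdʒa]

Rule 1: /v/ before /s/ (voiceless) → [f]
Rule 1: /k/ before /v/ (voiced) → [g]
Rule 1: /s/ before /dʒ/ (voiced) → [z]
After rule 1: vofsuŋagvuzdʒa
Rule 2: /u/ before nasal /ŋ/ → [ũ]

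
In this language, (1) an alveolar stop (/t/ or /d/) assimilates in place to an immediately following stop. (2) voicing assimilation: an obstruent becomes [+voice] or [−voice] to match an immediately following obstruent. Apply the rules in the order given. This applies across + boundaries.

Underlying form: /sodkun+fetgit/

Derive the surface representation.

[sokkun+feggit]

Rule 1: /d/ before /k/ (velar) → [g]
Rule 1: /t/ before /g/ (velar) → [k]
After rule 1: sogkun+fekgit
Rule 2: /g/ before /k/ (voiceless) → [k]
Rule 2: /k/ before /g/ (voiced) → [g]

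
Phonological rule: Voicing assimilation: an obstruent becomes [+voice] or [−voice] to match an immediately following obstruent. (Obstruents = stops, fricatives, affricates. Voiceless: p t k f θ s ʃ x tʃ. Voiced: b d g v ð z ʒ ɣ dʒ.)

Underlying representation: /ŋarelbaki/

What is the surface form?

no segment meets the rule's conditions; no change.

[ŋarelbaki]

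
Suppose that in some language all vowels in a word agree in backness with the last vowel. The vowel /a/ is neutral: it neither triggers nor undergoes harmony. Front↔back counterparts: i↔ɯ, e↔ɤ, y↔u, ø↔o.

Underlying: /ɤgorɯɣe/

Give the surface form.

[egøriɣe]

/ɤ/ harmonizes with /e/ ([-back]) → [e]
/o/ harmonizes with /e/ ([-back]) → [ø]
/ɯ/ harmonizes with /e/ ([-back]) → [i]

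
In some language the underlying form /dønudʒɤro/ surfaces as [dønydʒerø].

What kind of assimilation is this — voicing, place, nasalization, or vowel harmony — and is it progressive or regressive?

/u/→[y] /ɤ/→[e] /o/→[ø].
Vowels agree with the first vowel, so the harmony is progressive.

vowel harmony, progressive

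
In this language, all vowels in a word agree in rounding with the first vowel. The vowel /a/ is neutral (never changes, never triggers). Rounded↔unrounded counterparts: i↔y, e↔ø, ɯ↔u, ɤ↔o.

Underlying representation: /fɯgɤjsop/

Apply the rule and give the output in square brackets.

/o/ harmonizes with /ɯ/ ([-round]) → [ɤ]

[fɯgɤjsɤp]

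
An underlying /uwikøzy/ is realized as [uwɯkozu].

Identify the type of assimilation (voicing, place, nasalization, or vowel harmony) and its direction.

vowel harmony, progressive

/i/→[ɯ] /ø/→[o] /y/→[u].
Vowels agree with the first vowel, so the harmony is progressive.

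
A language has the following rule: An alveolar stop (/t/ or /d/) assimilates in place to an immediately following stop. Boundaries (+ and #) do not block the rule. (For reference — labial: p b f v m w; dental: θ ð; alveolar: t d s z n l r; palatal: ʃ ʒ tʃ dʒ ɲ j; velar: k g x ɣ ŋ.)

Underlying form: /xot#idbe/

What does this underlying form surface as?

[xot#ibbe]

/d/ before /b/ (labial) → [b]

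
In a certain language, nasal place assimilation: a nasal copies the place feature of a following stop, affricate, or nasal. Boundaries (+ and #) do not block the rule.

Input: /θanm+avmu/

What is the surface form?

/n/ before /m/ (labial) → [m]

[θamm+avmu]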